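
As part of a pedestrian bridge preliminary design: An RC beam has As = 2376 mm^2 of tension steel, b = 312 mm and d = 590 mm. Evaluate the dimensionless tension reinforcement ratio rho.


rho = As / (b * d)
= 2376 / (312 * 590)
= 2376 / 184080
= 0.012907 (dimensionless)

0.012907 (dimensionless)


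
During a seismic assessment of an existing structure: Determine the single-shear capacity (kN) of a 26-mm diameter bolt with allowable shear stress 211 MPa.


A = pi * d^2 / 4 = pi * 26^2 / 4 = 530.9292 mm^2
V = f_v * A / 1000 = 211 * 530.9292 / 1000
= 112.0261 kN

112.0261 kN


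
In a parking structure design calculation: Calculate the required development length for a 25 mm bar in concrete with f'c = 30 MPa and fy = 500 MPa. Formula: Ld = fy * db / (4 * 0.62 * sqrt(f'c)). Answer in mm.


Ld = (fy * db) / (4 * 0.62 * sqrt(f'c))
= (500 * 25) / (4 * 0.62 * sqrt(30))
= 12500 / 13.5835
= 920.23 mm

920.23 mm


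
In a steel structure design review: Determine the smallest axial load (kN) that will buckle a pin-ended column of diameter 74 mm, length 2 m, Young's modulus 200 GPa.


I = pi * d^4 / 64 = 1471962.61 mm^4
L = 2000.0 mm
P_cr = pi^2 * E * I / L^2
= 9.8696 * 200000.0 * 1471962.61 / 2000.0^2
= 726384.43 N = 726.3844 kN

726.3844 kN


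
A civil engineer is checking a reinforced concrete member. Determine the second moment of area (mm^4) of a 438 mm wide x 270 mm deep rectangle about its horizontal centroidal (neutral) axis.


I = b * h^3 / 12
= 438 * 270^3 / 12
= 438 * 19683000 / 12
= 718429500.0 mm^4

718429500.0 mm^4


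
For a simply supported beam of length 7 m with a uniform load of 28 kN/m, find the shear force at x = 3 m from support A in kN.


R_A = w * L / 2 = 28 * 7 / 2 = 98.0 kN
V(x) = R_A - w * x = 98.0 - 28 * 3
= 14.0 kN

14.0 kN


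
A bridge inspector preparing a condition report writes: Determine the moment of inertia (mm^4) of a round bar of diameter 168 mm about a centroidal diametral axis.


r = d / 2 = 168 / 2 = 84.0 mm
I = pi * r^4 / 4 = pi * 84.0^4 / 4
= 39102725.18 mm^4

39102725.18 mm^4


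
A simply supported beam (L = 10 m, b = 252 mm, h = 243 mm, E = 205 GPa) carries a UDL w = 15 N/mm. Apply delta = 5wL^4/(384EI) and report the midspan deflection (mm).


I = 252 * 243^3 / 12 = 301327047.0 mm^4
L = 10000.0 mm, w = 15 N/mm, E = 205000.0 MPa
delta = 5 * w * L^4 / (384 * E * I)
= 5 * 15 * 10000.0^4 / (384 * 205000.0 * 301327047.0)
= 31.6183 mm

31.6183 mm


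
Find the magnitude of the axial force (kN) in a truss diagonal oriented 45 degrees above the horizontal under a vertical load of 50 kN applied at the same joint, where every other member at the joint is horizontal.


At the joint, only the diagonal has a vertical component, so vertical equilibrium gives:
F * sin(45) = 50
F = 50 / sin(45)
= 50 / 0.707107
= 70.71 kN

70.71 kN


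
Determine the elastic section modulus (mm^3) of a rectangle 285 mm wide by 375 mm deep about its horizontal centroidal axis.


S = b * h^2 / 6
= 285 * 375^2 / 6
= 285 * 140625 / 6
= 6679687.5 mm^3

6679687.5 mm^3


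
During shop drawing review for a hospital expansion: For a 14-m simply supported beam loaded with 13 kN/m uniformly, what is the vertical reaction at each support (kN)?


Total load = w * L = 13 * 14 = 182 kN
By symmetry, each reaction R = total / 2 = 182 / 2 = 91.0 kN

91.0 kN


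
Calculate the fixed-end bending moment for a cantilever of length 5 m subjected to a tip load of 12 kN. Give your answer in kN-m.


For a cantilever with a point load at the free end:
M_max = P * L = 12 * 5 = 60 kN-m

60 kN-m


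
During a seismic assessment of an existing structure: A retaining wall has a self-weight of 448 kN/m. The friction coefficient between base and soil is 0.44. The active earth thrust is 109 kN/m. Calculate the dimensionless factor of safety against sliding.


Resisting force = mu * W = 0.44 * 448 = 197.12 kN/m
FOS = Resisting / Driving = 197.12 / 109
= 1.8084 (dimensionless)

1.8084 (dimensionless)


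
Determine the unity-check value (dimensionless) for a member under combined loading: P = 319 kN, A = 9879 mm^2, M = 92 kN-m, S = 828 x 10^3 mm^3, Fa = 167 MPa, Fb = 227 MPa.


f_a = P / A = 319000.0 / 9879 = 32.2907 MPa
f_b = M / S = 92000000.0 / 828000.0 = 111.1111 MPa
Ratio = f_a / Fa + f_b / Fb
= 32.2907 / 167 + 111.1111 / 227
= 0.6828 (dimensionless)

0.6828 (dimensionless)


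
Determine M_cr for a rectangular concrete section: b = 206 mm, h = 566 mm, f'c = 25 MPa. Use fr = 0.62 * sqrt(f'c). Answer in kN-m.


fr = 0.62 * sqrt(25) = 0.62 * 5.0 = 3.1 MPa
I = 206 * 566^3 / 12 = 3112685681.33 mm^4
y_t = 283.0 mm
M_cr = fr * I / y_t = 3.1 * 3112685681.33 / 283.0 N-mm
= 34.0966 kN-m

34.0966 kN-m


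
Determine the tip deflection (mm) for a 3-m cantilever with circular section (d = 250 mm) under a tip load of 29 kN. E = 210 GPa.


I = pi * d^4 / 64 = pi * 250^4 / 64 = 191747598.49 mm^4
L = 3000.0 mm, P = 29000.0 N, E = 210000.0 MPa
delta = P * L^3 / (3 * E * I)
= 29000.0 * 3000.0^3 / (3 * 210000.0 * 191747598.49)
= 6.4817 mm

6.4817 mm


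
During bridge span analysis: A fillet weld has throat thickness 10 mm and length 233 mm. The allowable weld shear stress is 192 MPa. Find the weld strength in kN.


Strength = throat * length * allowable stress
= 10 * 233 * 192 N
= 447360 N
= 447.36 kN

447.36 kN


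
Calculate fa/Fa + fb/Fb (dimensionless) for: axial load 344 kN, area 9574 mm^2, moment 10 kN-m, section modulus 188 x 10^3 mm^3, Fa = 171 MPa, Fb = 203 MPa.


f_a = P / A = 344000.0 / 9574 = 35.9306 MPa
f_b = M / S = 10000000.0 / 188000.0 = 53.1915 MPa
Ratio = f_a / Fa + f_b / Fb
= 35.9306 / 171 + 53.1915 / 203
= 0.4721 (dimensionless)

0.4721 (dimensionless)


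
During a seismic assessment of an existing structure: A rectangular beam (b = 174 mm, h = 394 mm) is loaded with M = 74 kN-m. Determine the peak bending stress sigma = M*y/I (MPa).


I = b * h^3 / 12 = 174 * 394^3 / 12 = 886863268.0 mm^4
y = h / 2 = 394 / 2 = 197.0 mm
M = 74 kN-m = 74000000.0 N-mm
sigma = M * y / I = 74000000.0 * 197.0 / 886863268.0
= 16.44 MPa

16.44 MPa


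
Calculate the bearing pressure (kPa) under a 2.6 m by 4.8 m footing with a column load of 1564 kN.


A = 2.6 * 4.8 = 12.48 m^2
q = P / A = 1564 / 12.48
= 125.3205 kPa

125.3205 kPa


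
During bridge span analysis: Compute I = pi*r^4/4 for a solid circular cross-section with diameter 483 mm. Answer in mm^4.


r = d / 2 = 483 / 2 = 241.5 mm
I = pi * r^4 / 4 = pi * 241.5^4 / 4
= 2671519950.14 mm^4

2671519950.14 mm^4


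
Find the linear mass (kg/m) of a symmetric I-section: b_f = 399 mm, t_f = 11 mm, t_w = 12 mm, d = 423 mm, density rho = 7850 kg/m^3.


A_flanges = 2 * 399 * 11 = 8778 mm^2
A_web = (423 - 2 * 11) * 12 = 4812 mm^2
A_total = 8778 + 4812 = 13590 mm^2 = 0.013590 m^2
Weight = rho * A = 7850 * 0.013590 = 106.6815 kg/m

106.6815 kg/m


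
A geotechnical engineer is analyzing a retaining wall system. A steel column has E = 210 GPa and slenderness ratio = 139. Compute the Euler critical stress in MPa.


sigma_cr = pi^2 * E / lambda^2
= 9.8696 * 210000.0 / 139^2
= 9.8696 * 210000.0 / 19321
= 107.2728 MPa

107.2728 MPa


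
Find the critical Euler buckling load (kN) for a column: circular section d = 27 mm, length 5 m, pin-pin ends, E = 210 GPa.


I = pi * d^4 / 64 = 26087.05 mm^4
L = 5000.0 mm
P_cr = pi^2 * E * I / L^2
= 9.8696 * 210000.0 * 26087.05 / 5000.0^2
= 2162.74 N = 2.1627 kN

2.1627 kN


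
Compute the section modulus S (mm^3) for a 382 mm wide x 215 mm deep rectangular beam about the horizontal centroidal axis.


S = b * h^2 / 6
= 382 * 215^2 / 6
= 382 * 46225 / 6
= 2942991.67 mm^3

2942991.67 mm^3


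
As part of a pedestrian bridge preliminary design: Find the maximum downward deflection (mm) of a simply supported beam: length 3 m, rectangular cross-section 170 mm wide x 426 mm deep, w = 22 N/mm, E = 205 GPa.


I = 170 * 426^3 / 12 = 1095207660.0 mm^4
L = 3000.0 mm, w = 22 N/mm, E = 205000.0 MPa
delta = 5 * w * L^4 / (384 * E * I)
= 5 * 22 * 3000.0^4 / (384 * 205000.0 * 1095207660.0)
= 0.1033 mm

0.1033 mm


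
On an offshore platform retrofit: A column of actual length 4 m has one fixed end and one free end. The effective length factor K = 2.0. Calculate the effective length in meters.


L_eff = K * L
= 2.0 * 4
= 8.0 m

8.0 m


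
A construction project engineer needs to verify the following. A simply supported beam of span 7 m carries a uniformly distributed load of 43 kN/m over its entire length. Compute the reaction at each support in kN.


Total load = w * L = 43 * 7 = 301 kN
By symmetry, each reaction R = total / 2 = 301 / 2 = 150.5 kN

150.5 kN


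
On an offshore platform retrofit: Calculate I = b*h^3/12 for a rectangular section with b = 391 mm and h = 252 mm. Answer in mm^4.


I = b * h^3 / 12
= 391 * 252^3 / 12
= 391 * 16003008 / 12
= 521431344.0 mm^4

521431344.0 mm^4


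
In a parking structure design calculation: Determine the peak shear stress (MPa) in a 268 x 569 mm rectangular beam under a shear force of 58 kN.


A = b * h = 268 * 569 = 152492 mm^2
V = 58 kN = 58000.0 N
tau_max = 1.5 * V / A = 1.5 * 58000.0 / 152492
= 0.5705 MPa

0.5705 MPa


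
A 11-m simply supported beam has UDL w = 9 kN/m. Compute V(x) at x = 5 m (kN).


R_A = w * L / 2 = 9 * 11 / 2 = 49.5 kN
V(x) = R_A - w * x = 49.5 - 9 * 5
= 4.5 kN

4.5 kN


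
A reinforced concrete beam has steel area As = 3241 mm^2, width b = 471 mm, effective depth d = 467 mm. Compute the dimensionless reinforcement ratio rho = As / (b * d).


rho = As / (b * d)
= 3241 / (471 * 467)
= 3241 / 219957
= 0.014735 (dimensionless)

0.014735 (dimensionless)


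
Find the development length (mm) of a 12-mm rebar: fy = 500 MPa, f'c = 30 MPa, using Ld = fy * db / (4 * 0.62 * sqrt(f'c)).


Ld = (fy * db) / (4 * 0.62 * sqrt(f'c))
= (500 * 12) / (4 * 0.62 * sqrt(30))
= 6000 / 13.5835
= 441.71 mm

441.71 mm


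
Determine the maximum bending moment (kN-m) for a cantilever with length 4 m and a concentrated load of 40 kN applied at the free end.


For a cantilever with a point load at the free end:
M_max = P * L = 40 * 4 = 160 kN-m

160 kN-m


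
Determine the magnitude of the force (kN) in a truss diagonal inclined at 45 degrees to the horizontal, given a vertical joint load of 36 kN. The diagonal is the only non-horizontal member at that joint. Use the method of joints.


At the joint, only the diagonal has a vertical component, so vertical equilibrium gives:
F * sin(45) = 36
F = 36 / sin(45)
= 36 / 0.707107
= 50.91 kN

50.91 kN


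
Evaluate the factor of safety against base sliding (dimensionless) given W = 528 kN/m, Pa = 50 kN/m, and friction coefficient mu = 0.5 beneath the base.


Resisting force = mu * W = 0.5 * 528 = 264.0 kN/m
FOS = Resisting / Driving = 264.0 / 50
= 5.28 (dimensionless)

5.28 (dimensionless)


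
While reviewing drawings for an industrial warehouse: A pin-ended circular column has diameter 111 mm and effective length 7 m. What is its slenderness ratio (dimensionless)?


Radius of gyration r = d / 4 = 111 / 4 = 27.75 mm
L_eff = 7000.0 mm
Slenderness ratio = L / r = 7000.0 / 27.75 = 252.25 (dimensionless)

252.25 (dimensionless)


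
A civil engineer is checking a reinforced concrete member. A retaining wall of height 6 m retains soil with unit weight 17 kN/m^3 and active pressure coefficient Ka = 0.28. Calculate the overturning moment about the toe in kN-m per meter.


Pa = 0.5 * Ka * gamma * H^2
= 0.5 * 0.28 * 17 * 6^2
= 85.68 kN/m
Arm = H / 3 = 6 / 3 = 2.0 m
Mo = Pa * arm = Pa * H / 3 = 85.68 * 6 / 3 = 171.36 kN-m/m

171.36 kN-m/m


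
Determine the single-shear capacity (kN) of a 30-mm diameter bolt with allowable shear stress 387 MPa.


A = pi * d^2 / 4 = pi * 30^2 / 4 = 706.8583 mm^2
V = f_v * A / 1000 = 387 * 706.8583 / 1000
= 273.5542 kN

273.5542 kN


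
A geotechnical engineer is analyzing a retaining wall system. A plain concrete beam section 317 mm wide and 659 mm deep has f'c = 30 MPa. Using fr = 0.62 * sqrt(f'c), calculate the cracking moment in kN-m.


fr = 0.62 * sqrt(30) = 0.62 * 5.4772 = 3.3959 MPa
I = 317 * 659^3 / 12 = 7560216978.58 mm^4
y_t = 329.5 mm
M_cr = fr * I / y_t = 3.3959 * 7560216978.58 / 329.5 N-mm
= 77.9168 kN-m

77.9168 kN-m


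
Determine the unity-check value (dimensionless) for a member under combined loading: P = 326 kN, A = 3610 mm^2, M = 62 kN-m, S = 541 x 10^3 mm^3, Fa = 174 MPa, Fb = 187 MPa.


f_a = P / A = 326000.0 / 3610 = 90.3047 MPa
f_b = M / S = 62000000.0 / 541000.0 = 114.6026 MPa
Ratio = f_a / Fa + f_b / Fb
= 90.3047 / 174 + 114.6026 / 187
= 1.1318 (dimensionless)

1.1318 (dimensionless)


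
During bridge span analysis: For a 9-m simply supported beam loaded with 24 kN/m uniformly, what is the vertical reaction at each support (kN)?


Total load = w * L = 24 * 9 = 216 kN
By symmetry, each reaction R = total / 2 = 216 / 2 = 108.0 kN

108.0 kN


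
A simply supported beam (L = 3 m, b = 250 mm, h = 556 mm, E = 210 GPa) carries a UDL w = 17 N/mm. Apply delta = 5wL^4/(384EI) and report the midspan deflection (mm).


I = 250 * 556^3 / 12 = 3580825333.33 mm^4
L = 3000.0 mm, w = 17 N/mm, E = 210000.0 MPa
delta = 5 * w * L^4 / (384 * E * I)
= 5 * 17 * 3000.0^4 / (384 * 210000.0 * 3580825333.33)
= 0.0238 mm

0.0238 mm


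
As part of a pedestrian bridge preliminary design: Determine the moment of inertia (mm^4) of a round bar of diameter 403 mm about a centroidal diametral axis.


r = d / 2 = 403 / 2 = 201.5 mm
I = pi * r^4 / 4 = pi * 201.5^4 / 4
= 1294762412.84 mm^4

1294762412.84 mm^4


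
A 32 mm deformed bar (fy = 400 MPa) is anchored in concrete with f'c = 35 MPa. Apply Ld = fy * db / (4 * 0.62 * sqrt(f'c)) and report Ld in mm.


Ld = (fy * db) / (4 * 0.62 * sqrt(f'c))
= (400 * 32) / (4 * 0.62 * sqrt(35))
= 12800 / 14.6719
= 872.42 mm

872.42 mm


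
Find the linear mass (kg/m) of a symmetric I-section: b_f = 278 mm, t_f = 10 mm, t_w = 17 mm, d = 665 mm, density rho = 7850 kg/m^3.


A_flanges = 2 * 278 * 10 = 5560 mm^2
A_web = (665 - 2 * 10) * 17 = 10965 mm^2
A_total = 5560 + 10965 = 16525 mm^2 = 0.016525 m^2
Weight = rho * A = 7850 * 0.016525 = 129.7212 kg/m

129.7212 kg/m


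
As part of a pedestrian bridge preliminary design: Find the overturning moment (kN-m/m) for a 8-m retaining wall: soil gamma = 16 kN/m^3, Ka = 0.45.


Pa = 0.5 * Ka * gamma * H^2
= 0.5 * 0.45 * 16 * 8^2
= 230.4 kN/m
Arm = H / 3 = 8 / 3 = 2.6667 m
Mo = Pa * arm = Pa * H / 3 = 230.4 * 8 / 3 = 614.4 kN-m/m

614.4 kN-m/m


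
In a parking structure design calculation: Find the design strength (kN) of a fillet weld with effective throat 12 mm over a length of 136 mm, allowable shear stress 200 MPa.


Strength = throat * length * allowable stress
= 12 * 136 * 200 N
= 326400 N
= 326.4 kN

326.4 kN


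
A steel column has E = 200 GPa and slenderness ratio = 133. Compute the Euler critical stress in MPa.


sigma_cr = pi^2 * E / lambda^2
= 9.8696 * 200000.0 / 133^2
= 9.8696 * 200000.0 / 17689
= 111.5903 MPa

111.5903 MPa


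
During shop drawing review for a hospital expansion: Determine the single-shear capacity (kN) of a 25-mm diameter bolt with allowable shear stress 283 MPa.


A = pi * d^2 / 4 = pi * 25^2 / 4 = 490.8739 mm^2
V = f_v * A / 1000 = 283 * 490.8739 / 1000
= 138.9173 kN

138.9173 kN


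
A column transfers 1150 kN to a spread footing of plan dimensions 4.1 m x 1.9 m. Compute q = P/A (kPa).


A = 4.1 * 1.9 = 7.79 m^2
q = P / A = 1150 / 7.79
= 147.6252 kPa

147.6252 kPa


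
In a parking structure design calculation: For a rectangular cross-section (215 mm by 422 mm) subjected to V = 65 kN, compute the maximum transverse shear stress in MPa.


A = b * h = 215 * 422 = 90730 mm^2
V = 65 kN = 65000.0 N
tau_max = 1.5 * V / A = 1.5 * 65000.0 / 90730
= 1.0746 MPa

1.0746 MPa


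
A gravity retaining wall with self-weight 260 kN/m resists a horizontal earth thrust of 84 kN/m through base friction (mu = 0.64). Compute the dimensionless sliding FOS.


Resisting force = mu * W = 0.64 * 260 = 166.4 kN/m
FOS = Resisting / Driving = 166.4 / 84
= 1.981 (dimensionless)

1.981 (dimensionless)


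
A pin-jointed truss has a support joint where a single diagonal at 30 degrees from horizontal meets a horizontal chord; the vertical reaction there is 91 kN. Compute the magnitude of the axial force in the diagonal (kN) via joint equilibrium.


At the joint, only the diagonal has a vertical component, so vertical equilibrium gives:
F * sin(30) = 91
F = 91 / sin(30)
= 91 / 0.5
= 182.0 kN

182.0 kN


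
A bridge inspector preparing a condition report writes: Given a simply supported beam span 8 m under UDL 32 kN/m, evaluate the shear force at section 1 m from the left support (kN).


R_A = w * L / 2 = 32 * 8 / 2 = 128.0 kN
V(x) = R_A - w * x = 128.0 - 32 * 1
= 96.0 kN

96.0 kN


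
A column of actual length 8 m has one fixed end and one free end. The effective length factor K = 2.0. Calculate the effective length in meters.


L_eff = K * L
= 2.0 * 8
= 16.0 m

16.0 m


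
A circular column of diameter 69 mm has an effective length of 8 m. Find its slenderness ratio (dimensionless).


Radius of gyration r = d / 4 = 69 / 4 = 17.25 mm
L_eff = 8000.0 mm
Slenderness ratio = L / r = 8000.0 / 17.25 = 463.77 (dimensionless)

463.77 (dimensionless)


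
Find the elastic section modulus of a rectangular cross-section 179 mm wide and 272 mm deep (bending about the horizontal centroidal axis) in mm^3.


S = b * h^2 / 6
= 179 * 272^2 / 6
= 179 * 73984 / 6
= 2207189.33 mm^3

2207189.33 mm^3


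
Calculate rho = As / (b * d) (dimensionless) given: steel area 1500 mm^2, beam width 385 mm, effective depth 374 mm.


rho = As / (b * d)
= 1500 / (385 * 374)
= 1500 / 143990
= 0.010417 (dimensionless)

0.010417 (dimensionless)


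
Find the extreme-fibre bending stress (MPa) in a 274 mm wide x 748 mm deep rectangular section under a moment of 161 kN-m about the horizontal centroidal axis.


I = b * h^3 / 12 = 274 * 748^3 / 12 = 9555955317.33 mm^4
y = h / 2 = 748 / 2 = 374.0 mm
M = 161 kN-m = 161000000.0 N-mm
sigma = M * y / I = 161000000.0 * 374.0 / 9555955317.33
= 6.3 MPa

6.3 MPa


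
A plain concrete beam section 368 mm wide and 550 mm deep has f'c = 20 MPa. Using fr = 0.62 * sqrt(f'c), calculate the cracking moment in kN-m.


fr = 0.62 * sqrt(20) = 0.62 * 4.4721 = 2.7727 MPa
I = 368 * 550^3 / 12 = 5102166666.67 mm^4
y_t = 275.0 mm
M_cr = fr * I / y_t = 2.7727 * 5102166666.67 / 275.0 N-mm
= 51.4433 kN-m

51.4433 kN-m


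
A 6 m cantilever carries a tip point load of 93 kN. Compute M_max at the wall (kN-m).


For a cantilever with a point load at the free end:
M_max = P * L = 93 * 6 = 558 kN-m

558 kN-m


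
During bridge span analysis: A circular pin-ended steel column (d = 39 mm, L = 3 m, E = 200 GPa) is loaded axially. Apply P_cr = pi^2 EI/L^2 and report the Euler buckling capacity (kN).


I = pi * d^4 / 64 = 113560.77 mm^4
L = 3000.0 mm
P_cr = pi^2 * E * I / L^2
= 9.8696 * 200000.0 * 113560.77 / 3000.0^2
= 24906.66 N = 24.9067 kN

24.9067 kN


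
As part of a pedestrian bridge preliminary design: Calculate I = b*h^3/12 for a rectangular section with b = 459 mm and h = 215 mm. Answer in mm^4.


I = b * h^3 / 12
= 459 * 215^3 / 12
= 459 * 9938375 / 12
= 380142843.75 mm^4

380142843.75 mm^4


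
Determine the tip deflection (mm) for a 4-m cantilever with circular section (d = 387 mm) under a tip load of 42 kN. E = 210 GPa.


I = pi * d^4 / 64 = pi * 387^4 / 64 = 1101067030.83 mm^4
L = 4000.0 mm, P = 42000.0 N, E = 210000.0 MPa
delta = P * L^3 / (3 * E * I)
= 42000.0 * 4000.0^3 / (3 * 210000.0 * 1101067030.83)
= 3.875 mm

3.875 mm


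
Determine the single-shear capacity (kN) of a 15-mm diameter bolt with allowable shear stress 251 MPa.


A = pi * d^2 / 4 = pi * 15^2 / 4 = 176.7146 mm^2
V = f_v * A / 1000 = 251 * 176.7146 / 1000
= 44.3554 kN

44.3554 kN


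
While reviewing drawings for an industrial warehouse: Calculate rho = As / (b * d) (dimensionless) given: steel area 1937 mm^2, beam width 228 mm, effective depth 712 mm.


rho = As / (b * d)
= 1937 / (228 * 712)
= 1937 / 162336
= 0.011932 (dimensionless)

0.011932 (dimensionless)


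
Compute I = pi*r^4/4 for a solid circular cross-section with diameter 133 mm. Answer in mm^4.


r = d / 2 = 133 / 2 = 66.5 mm
I = pi * r^4 / 4 = pi * 66.5^4 / 4
= 15359478.22 mm^4

15359478.22 mm^4


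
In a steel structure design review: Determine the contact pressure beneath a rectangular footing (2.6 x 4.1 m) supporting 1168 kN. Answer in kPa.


A = 2.6 * 4.1 = 10.66 m^2
q = P / A = 1168 / 10.66
= 109.5685 kPa

109.5685 kPa


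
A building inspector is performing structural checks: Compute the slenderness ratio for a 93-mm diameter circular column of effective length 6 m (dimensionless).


Radius of gyration r = d / 4 = 93 / 4 = 23.25 mm
L_eff = 6000.0 mm
Slenderness ratio = L / r = 6000.0 / 23.25 = 258.06 (dimensionless)

258.06 (dimensionless)


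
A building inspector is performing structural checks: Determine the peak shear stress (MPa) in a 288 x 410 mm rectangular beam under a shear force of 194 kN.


A = b * h = 288 * 410 = 118080 mm^2
V = 194 kN = 194000.0 N
tau_max = 1.5 * V / A = 1.5 * 194000.0 / 118080
= 2.4644 MPa

2.4644 MPa


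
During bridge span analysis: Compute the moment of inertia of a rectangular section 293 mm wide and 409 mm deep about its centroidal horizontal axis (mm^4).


I = b * h^3 / 12
= 293 * 409^3 / 12
= 293 * 68417929 / 12
= 1670537766.42 mm^4

1670537766.42 mm^4


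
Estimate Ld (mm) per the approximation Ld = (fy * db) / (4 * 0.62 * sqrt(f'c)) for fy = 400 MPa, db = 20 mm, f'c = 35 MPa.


Ld = (fy * db) / (4 * 0.62 * sqrt(f'c))
= (400 * 20) / (4 * 0.62 * sqrt(35))
= 8000 / 14.6719
= 545.26 mm

545.26 mm


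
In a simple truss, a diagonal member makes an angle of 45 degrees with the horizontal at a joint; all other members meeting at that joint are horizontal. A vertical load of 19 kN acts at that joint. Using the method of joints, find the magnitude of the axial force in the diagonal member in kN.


At the joint, only the diagonal has a vertical component, so vertical equilibrium gives:
F * sin(45) = 19
F = 19 / sin(45)
= 19 / 0.707107
= 26.87 kN

26.87 kN


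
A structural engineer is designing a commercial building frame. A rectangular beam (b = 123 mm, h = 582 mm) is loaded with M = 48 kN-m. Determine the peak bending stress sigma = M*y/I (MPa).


I = b * h^3 / 12 = 123 * 582^3 / 12 = 2020658022.0 mm^4
y = h / 2 = 582 / 2 = 291.0 mm
M = 48 kN-m = 48000000.0 N-mm
sigma = M * y / I = 48000000.0 * 291.0 / 2020658022.0
= 6.91 MPa

6.91 MPa


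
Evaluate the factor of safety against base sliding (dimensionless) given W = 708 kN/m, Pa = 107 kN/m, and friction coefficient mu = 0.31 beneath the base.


Resisting force = mu * W = 0.31 * 708 = 219.48 kN/m
FOS = Resisting / Driving = 219.48 / 107
= 2.0512 (dimensionless)

2.0512 (dimensionless)


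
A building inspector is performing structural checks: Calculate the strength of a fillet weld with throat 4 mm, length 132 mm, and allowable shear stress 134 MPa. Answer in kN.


Strength = throat * length * allowable stress
= 4 * 132 * 134 N
= 70752 N
= 70.75 kN

70.75 kN


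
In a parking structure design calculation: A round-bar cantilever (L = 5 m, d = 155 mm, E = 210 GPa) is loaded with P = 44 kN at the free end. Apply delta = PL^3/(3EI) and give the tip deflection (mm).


I = pi * d^4 / 64 = pi * 155^4 / 64 = 28333269.42 mm^4
L = 5000.0 mm, P = 44000.0 N, E = 210000.0 MPa
delta = P * L^3 / (3 * E * I)
= 44000.0 * 5000.0^3 / (3 * 210000.0 * 28333269.42)
= 308.1239 mm

308.1239 mm


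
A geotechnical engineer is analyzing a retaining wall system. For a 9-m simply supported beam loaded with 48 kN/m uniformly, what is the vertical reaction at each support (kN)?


Total load = w * L = 48 * 9 = 432 kN
By symmetry, each reaction R = total / 2 = 432 / 2 = 216.0 kN

216.0 kN


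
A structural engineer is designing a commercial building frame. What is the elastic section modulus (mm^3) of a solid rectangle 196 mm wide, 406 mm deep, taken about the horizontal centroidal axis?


S = b * h^2 / 6
= 196 * 406^2 / 6
= 196 * 164836 / 6
= 5384642.67 mm^3

5384642.67 mm^3


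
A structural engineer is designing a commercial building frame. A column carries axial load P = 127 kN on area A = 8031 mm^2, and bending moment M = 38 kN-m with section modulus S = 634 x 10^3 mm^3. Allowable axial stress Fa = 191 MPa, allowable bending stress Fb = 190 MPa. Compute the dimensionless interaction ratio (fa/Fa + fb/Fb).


f_a = P / A = 127000.0 / 8031 = 15.8137 MPa
f_b = M / S = 38000000.0 / 634000.0 = 59.9369 MPa
Ratio = f_a / Fa + f_b / Fb
= 15.8137 / 191 + 59.9369 / 190
= 0.3983 (dimensionless)

0.3983 (dimensionless)


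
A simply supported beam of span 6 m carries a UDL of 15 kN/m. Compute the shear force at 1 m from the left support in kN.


R_A = w * L / 2 = 15 * 6 / 2 = 45.0 kN
V(x) = R_A - w * x = 45.0 - 15 * 1
= 30.0 kN

30.0 kN


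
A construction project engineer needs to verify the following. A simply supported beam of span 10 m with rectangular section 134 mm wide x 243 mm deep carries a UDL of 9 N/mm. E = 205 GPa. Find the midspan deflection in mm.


I = 134 * 243^3 / 12 = 160229461.5 mm^4
L = 10000.0 mm, w = 9 N/mm, E = 205000.0 MPa
delta = 5 * w * L^4 / (384 * E * I)
= 5 * 9 * 10000.0^4 / (384 * 205000.0 * 160229461.5)
= 35.6767 mm

35.6767 mm


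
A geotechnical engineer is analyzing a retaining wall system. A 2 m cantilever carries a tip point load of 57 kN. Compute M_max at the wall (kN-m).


For a cantilever with a point load at the free end:
M_max = P * L = 57 * 2 = 114 kN-m

114 kN-m


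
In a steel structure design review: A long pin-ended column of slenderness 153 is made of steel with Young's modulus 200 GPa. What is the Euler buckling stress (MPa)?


sigma_cr = pi^2 * E / lambda^2
= 9.8696 * 200000.0 / 153^2
= 9.8696 * 200000.0 / 23409
= 84.3232 MPa

84.3232 MPa


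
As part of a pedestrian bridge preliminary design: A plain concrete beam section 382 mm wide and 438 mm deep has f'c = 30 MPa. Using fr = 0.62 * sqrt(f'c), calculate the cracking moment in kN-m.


fr = 0.62 * sqrt(30) = 0.62 * 5.4772 = 3.3959 MPa
I = 382 * 438^3 / 12 = 2674880892.0 mm^4
y_t = 219.0 mm
M_cr = fr * I / y_t = 3.3959 * 2674880892.0 / 219.0 N-mm
= 41.4775 kN-m

41.4775 kN-m


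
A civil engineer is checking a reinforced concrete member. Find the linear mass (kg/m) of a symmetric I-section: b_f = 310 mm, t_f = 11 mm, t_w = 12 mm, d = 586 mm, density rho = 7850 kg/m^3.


A_flanges = 2 * 310 * 11 = 6820 mm^2
A_web = (586 - 2 * 11) * 12 = 6768 mm^2
A_total = 6820 + 6768 = 13588 mm^2 = 0.013588 m^2
Weight = rho * A = 7850 * 0.013588 = 106.6658 kg/m

106.6658 kg/m


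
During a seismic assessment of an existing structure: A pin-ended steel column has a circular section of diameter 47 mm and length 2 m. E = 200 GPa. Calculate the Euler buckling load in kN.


I = pi * d^4 / 64 = 239530.78 mm^4
L = 2000.0 mm
P_cr = pi^2 * E * I / L^2
= 9.8696 * 200000.0 * 239530.78 / 2000.0^2
= 118203.7 N = 118.2037 kN

118.2037 kN


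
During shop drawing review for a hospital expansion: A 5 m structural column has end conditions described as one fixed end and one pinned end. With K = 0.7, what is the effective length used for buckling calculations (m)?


L_eff = K * L
= 0.7 * 5
= 3.5 m

3.5 m


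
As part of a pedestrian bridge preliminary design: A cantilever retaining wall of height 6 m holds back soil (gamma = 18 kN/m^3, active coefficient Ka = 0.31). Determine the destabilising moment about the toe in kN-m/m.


Pa = 0.5 * Ka * gamma * H^2
= 0.5 * 0.31 * 18 * 6^2
= 100.44 kN/m
Arm = H / 3 = 6 / 3 = 2.0 m
Mo = Pa * arm = Pa * H / 3 = 100.44 * 6 / 3 = 200.88 kN-m/m

200.88 kN-m/m


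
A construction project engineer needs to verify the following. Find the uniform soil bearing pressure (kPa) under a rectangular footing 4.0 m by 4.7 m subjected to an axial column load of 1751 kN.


A = 4.0 * 4.7 = 18.8 m^2
q = P / A = 1751 / 18.8
= 93.1383 kPa

93.1383 kPa


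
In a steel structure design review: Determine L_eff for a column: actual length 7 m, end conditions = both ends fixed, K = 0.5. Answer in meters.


L_eff = K * L
= 0.5 * 7
= 3.5 m

3.5 m


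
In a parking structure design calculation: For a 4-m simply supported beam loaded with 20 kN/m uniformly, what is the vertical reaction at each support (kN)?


Total load = w * L = 20 * 4 = 80 kN
By symmetry, each reaction R = total / 2 = 80 / 2 = 40.0 kN

40.0 kN


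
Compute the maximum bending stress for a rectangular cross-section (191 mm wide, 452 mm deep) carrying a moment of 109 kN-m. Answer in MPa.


I = b * h^3 / 12 = 191 * 452^3 / 12 = 1469831077.33 mm^4
y = h / 2 = 452 / 2 = 226.0 mm
M = 109 kN-m = 109000000.0 N-mm
sigma = M * y / I = 109000000.0 * 226.0 / 1469831077.33
= 16.76 MPa

16.76 MPa


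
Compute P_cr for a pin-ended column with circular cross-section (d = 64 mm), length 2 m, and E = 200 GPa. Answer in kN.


I = pi * d^4 / 64 = 823549.66 mm^4
L = 2000.0 mm
P_cr = pi^2 * E * I / L^2
= 9.8696 * 200000.0 * 823549.66 / 2000.0^2
= 406405.47 N = 406.4055 kN

406.4055 kN


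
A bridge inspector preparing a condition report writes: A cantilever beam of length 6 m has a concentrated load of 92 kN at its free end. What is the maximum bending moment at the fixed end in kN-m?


For a cantilever with a point load at the free end:
M_max = P * L = 92 * 6 = 552 kN-m

552 kN-m


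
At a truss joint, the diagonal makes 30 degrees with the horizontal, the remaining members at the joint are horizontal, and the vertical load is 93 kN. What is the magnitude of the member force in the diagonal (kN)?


At the joint, only the diagonal has a vertical component, so vertical equilibrium gives:
F * sin(30) = 93
F = 93 / sin(30)
= 93 / 0.5
= 186.0 kN

186.0 kN


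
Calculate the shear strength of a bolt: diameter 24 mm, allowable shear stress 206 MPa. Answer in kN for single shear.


A = pi * d^2 / 4 = pi * 24^2 / 4 = 452.3893 mm^2
V = f_v * A / 1000 = 206 * 452.3893 / 1000
= 93.1922 kN

93.1922 kN


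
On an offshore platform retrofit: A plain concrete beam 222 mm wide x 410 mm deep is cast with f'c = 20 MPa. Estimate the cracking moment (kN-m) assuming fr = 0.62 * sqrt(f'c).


fr = 0.62 * sqrt(20) = 0.62 * 4.4721 = 2.7727 MPa
I = 222 * 410^3 / 12 = 1275038500.0 mm^4
y_t = 205.0 mm
M_cr = fr * I / y_t = 2.7727 * 1275038500.0 / 205.0 N-mm
= 17.2455 kN-m

17.2455 kN-m


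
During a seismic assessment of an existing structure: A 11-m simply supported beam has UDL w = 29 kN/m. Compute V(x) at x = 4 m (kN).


R_A = w * L / 2 = 29 * 11 / 2 = 159.5 kN
V(x) = R_A - w * x = 159.5 - 29 * 4
= 43.5 kN

43.5 kN


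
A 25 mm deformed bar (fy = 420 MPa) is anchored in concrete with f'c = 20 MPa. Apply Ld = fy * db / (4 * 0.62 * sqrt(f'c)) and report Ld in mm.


Ld = (fy * db) / (4 * 0.62 * sqrt(f'c))
= (420 * 25) / (4 * 0.62 * sqrt(20))
= 10500 / 11.0909
= 946.72 mm

946.72 mm


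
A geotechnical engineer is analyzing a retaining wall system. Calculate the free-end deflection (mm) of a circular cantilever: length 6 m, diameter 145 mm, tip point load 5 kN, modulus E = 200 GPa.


I = pi * d^4 / 64 = pi * 145^4 / 64 = 21699109.31 mm^4
L = 6000.0 mm, P = 5000.0 N, E = 200000.0 MPa
delta = P * L^3 / (3 * E * I)
= 5000.0 * 6000.0^3 / (3 * 200000.0 * 21699109.31)
= 82.9527 mm

82.9527 mm


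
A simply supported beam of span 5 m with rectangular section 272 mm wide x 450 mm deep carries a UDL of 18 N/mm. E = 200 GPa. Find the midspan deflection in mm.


I = 272 * 450^3 / 12 = 2065500000.0 mm^4
L = 5000.0 mm, w = 18 N/mm, E = 200000.0 MPa
delta = 5 * w * L^4 / (384 * E * I)
= 5 * 18 * 5000.0^4 / (384 * 200000.0 * 2065500000.0)
= 0.3546 mm

0.3546 mm


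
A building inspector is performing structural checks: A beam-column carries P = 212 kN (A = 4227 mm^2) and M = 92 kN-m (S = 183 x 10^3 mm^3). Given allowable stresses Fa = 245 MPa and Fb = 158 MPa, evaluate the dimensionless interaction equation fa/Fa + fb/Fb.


f_a = P / A = 212000.0 / 4227 = 50.1538 MPa
f_b = M / S = 92000000.0 / 183000.0 = 502.7322 MPa
Ratio = f_a / Fa + f_b / Fb
= 50.1538 / 245 + 502.7322 / 158
= 3.3866 (dimensionless)

3.3866 (dimensionless)


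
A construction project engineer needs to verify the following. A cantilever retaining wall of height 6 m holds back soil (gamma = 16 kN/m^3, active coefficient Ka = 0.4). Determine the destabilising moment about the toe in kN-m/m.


Pa = 0.5 * Ka * gamma * H^2
= 0.5 * 0.4 * 16 * 6^2
= 115.2 kN/m
Arm = H / 3 = 6 / 3 = 2.0 m
Mo = Pa * arm = Pa * H / 3 = 115.2 * 6 / 3 = 230.4 kN-m/m

230.4 kN-m/m


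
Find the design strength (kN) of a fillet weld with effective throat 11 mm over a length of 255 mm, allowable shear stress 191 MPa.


Strength = throat * length * allowable stress
= 11 * 255 * 191 N
= 535755 N
= 535.75 kN

535.75 kN


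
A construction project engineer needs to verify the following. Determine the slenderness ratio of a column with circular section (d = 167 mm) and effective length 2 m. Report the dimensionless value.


Radius of gyration r = d / 4 = 167 / 4 = 41.75 mm
L_eff = 2000.0 mm
Slenderness ratio = L / r = 2000.0 / 41.75 = 47.9 (dimensionless)

47.9 (dimensionless)


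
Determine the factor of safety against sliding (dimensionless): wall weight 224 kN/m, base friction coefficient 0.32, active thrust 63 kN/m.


Resisting force = mu * W = 0.32 * 224 = 71.68 kN/m
FOS = Resisting / Driving = 71.68 / 63
= 1.1378 (dimensionless)

1.1378 (dimensionless)


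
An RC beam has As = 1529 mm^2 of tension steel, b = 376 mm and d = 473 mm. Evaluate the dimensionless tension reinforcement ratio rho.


rho = As / (b * d)
= 1529 / (376 * 473)
= 1529 / 177848
= 0.008597 (dimensionless)

0.008597 (dimensionless)


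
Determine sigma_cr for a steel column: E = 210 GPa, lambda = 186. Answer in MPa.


sigma_cr = pi^2 * E / lambda^2
= 9.8696 * 210000.0 / 186^2
= 9.8696 * 210000.0 / 34596
= 59.9091 MPa

59.9091 MPa


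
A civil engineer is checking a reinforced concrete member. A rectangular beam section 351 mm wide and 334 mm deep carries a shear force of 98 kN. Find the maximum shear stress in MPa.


A = b * h = 351 * 334 = 117234 mm^2
V = 98 kN = 98000.0 N
tau_max = 1.5 * V / A = 1.5 * 98000.0 / 117234
= 1.2539 MPa

1.2539 MPa


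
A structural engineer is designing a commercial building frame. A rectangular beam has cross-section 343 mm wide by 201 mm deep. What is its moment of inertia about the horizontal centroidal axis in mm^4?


I = b * h^3 / 12
= 343 * 201^3 / 12
= 343 * 8120601 / 12
= 232113845.25 mm^4

232113845.25 mm^4


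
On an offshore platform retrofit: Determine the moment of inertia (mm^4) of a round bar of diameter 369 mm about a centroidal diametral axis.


r = d / 2 = 369 / 2 = 184.5 mm
I = pi * r^4 / 4 = pi * 184.5^4 / 4
= 910071184.05 mm^4

910071184.05 mm^4


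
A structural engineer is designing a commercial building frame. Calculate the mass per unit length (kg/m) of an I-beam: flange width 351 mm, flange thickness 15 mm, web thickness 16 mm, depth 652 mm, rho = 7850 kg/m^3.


A_flanges = 2 * 351 * 15 = 10530 mm^2
A_web = (652 - 2 * 15) * 16 = 9952 mm^2
A_total = 10530 + 9952 = 20482 mm^2 = 0.020482 m^2
Weight = rho * A = 7850 * 0.020482 = 160.7837 kg/m

160.7837 kg/m


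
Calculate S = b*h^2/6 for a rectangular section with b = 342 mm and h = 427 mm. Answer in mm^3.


S = b * h^2 / 6
= 342 * 427^2 / 6
= 342 * 182329 / 6
= 10392753.0 mm^3

10392753.0 mm^3


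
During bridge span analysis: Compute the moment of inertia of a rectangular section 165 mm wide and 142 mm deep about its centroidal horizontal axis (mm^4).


I = b * h^3 / 12
= 165 * 142^3 / 12
= 165 * 2863288 / 12
= 39370210.0 mm^4

39370210.0 mm^4


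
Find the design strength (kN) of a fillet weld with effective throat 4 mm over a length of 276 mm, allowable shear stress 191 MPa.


Strength = throat * length * allowable stress
= 4 * 276 * 191 N
= 210864 N
= 210.86 kN

210.86 kN


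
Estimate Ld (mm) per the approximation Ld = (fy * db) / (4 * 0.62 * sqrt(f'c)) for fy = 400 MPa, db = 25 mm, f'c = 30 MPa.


Ld = (fy * db) / (4 * 0.62 * sqrt(f'c))
= (400 * 25) / (4 * 0.62 * sqrt(30))
= 10000 / 13.5835
= 736.19 mm

736.19 mm


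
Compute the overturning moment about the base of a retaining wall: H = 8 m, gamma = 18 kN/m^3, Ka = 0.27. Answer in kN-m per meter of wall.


Pa = 0.5 * Ka * gamma * H^2
= 0.5 * 0.27 * 18 * 8^2
= 155.52 kN/m
Arm = H / 3 = 8 / 3 = 2.6667 m
Mo = Pa * arm = Pa * H / 3 = 155.52 * 8 / 3 = 414.72 kN-m/m

414.72 kN-m/m


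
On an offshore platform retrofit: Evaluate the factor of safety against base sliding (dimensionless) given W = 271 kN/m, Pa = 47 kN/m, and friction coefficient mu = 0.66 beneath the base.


Resisting force = mu * W = 0.66 * 271 = 178.86 kN/m
FOS = Resisting / Driving = 178.86 / 47
= 3.8055 (dimensionless)

3.8055 (dimensionless)


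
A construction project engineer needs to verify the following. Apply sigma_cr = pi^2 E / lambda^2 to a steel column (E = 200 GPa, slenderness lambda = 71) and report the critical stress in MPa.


sigma_cr = pi^2 * E / lambda^2
= 9.8696 * 200000.0 / 71^2
= 9.8696 * 200000.0 / 5041
= 391.5733 MPa

391.5733 MPa


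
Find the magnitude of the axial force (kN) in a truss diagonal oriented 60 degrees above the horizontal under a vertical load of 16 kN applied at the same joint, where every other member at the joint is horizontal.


At the joint, only the diagonal has a vertical component, so vertical equilibrium gives:
F * sin(60) = 16
F = 16 / sin(60)
= 16 / 0.866025
= 18.48 kN

18.48 kN


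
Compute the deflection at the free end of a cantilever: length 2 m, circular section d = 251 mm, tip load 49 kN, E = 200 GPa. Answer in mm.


I = pi * d^4 / 64 = pi * 251^4 / 64 = 194834016.97 mm^4
L = 2000.0 mm, P = 49000.0 N, E = 200000.0 MPa
delta = P * L^3 / (3 * E * I)
= 49000.0 * 2000.0^3 / (3 * 200000.0 * 194834016.97)
= 3.3533 mm

3.3533 mm


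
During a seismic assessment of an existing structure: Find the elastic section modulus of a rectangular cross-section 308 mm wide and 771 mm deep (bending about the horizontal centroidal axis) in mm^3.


S = b * h^2 / 6
= 308 * 771^2 / 6
= 308 * 594441 / 6
= 30514638.0 mm^3

30514638.0 mm^3


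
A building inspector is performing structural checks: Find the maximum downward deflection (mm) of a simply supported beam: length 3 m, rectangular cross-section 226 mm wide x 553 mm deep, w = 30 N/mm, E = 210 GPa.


I = 226 * 553^3 / 12 = 3184949766.83 mm^4
L = 3000.0 mm, w = 30 N/mm, E = 210000.0 MPa
delta = 5 * w * L^4 / (384 * E * I)
= 5 * 30 * 3000.0^4 / (384 * 210000.0 * 3184949766.83)
= 0.0473 mm

0.0473 mm


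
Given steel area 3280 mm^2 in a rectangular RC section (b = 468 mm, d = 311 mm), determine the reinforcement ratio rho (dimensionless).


rho = As / (b * d)
= 3280 / (468 * 311)
= 3280 / 145548
= 0.022536 (dimensionless)

0.022536 (dimensionless)


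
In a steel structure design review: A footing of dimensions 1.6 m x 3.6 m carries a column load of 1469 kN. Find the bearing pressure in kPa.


A = 1.6 * 3.6 = 5.76 m^2
q = P / A = 1469 / 5.76
= 255.0347 kPa

255.0347 kPa


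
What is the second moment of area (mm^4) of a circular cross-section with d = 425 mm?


r = d / 2 = 425 / 2 = 212.5 mm
I = pi * r^4 / 4 = pi * 212.5^4 / 4
= 1601495117.31 mm^4

1601495117.31 mm^4


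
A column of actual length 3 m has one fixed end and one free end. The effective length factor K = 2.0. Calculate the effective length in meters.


L_eff = K * L
= 2.0 * 3
= 6.0 m

6.0 m


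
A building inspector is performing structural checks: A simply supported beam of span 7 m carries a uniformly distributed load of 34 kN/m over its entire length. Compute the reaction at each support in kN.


Total load = w * L = 34 * 7 = 238 kN
By symmetry, each reaction R = total / 2 = 238 / 2 = 119.0 kN

119.0 kN
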